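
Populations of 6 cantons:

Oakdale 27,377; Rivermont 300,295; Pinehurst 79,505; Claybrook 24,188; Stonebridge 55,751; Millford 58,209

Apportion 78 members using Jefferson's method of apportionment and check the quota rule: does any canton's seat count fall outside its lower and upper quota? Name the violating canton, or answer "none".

Rivermont

Standard quotas: Oakdale 3.916, Rivermont 42.952, Pinehurst 11.372, Claybrook 3.460, Stonebridge 7.974, Millford 8.326.
Jefferson allocation: Oakdale 4, Rivermont 44, Pinehurst 11, Claybrook 3, Stonebridge 8, Millford 8.
Rivermont has quota 42.952 (lower 42, upper 43) but receives 44 — outside the quota interval.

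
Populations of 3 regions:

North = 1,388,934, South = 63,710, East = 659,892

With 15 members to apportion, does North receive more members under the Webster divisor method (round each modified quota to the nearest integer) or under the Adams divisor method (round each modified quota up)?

Webster

Webster: North 10, South 0, East 5.
Adams: North 9, South 1, East 5.
North gets 10 under Webster and 9 under Adams.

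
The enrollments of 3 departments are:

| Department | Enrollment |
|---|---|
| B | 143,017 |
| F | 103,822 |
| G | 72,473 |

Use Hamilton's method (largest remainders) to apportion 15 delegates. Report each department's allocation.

Total 319312; standard divisor 319312/15 ≈ 21287.467.
Standard quotas: B 6.7184, F 4.8771, G 3.4045.
Lower quotas: B 6, F 4, G 3 (sum 13, leaving 2 seats).
Remainders in descending order: F 0.8771, B 0.7184, G 0.4045.
Largest remainders: F, B receive the extra seats.

B: 7, F: 5, G: 3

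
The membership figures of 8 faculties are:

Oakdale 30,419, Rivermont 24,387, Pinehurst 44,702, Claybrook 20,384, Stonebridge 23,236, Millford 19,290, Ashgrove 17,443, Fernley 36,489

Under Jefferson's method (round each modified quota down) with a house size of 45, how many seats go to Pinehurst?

10

Standard divisor 216350/45 ≈ 4807.778; standard quotas: Oakdale 6.327, Rivermont 5.072, Pinehurst 9.298, Claybrook 4.240, Stonebridge 4.833, Millford 4.012, Ashgrove 3.628, Fernley 7.590.
Rounding down gives 6, 5, 9, 4, 4, 4, 3, 7 = 42 seats, so the divisor must be adjusted.
With modified divisor 4400: modified quotas Oakdale 6.913, Rivermont 5.543, Pinehurst 10.160, Claybrook 4.633, Stonebridge 5.281, Millford 4.384, Ashgrove 3.964, Fernley 8.293.
Rounding down: Oakdale 6, Rivermont 5, Pinehurst 10, Claybrook 4, Stonebridge 5, Millford 4, Ashgrove 3, Fernley 8 (total 45).
Pinehurst receives 10.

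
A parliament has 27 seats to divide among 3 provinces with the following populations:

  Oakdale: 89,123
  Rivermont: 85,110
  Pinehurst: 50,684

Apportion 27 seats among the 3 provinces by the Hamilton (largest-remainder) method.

Oakdale=11; Rivermont=10; Pinehurst=6

Standard divisor: 224917 ÷ 27 ≈ 8330.259.
Standard quotas: Oakdale 10.6987, Rivermont 10.2170, Pinehurst 6.0843.
Lower quotas: Oakdale 10, Rivermont 10, Pinehurst 6 (sum 26, leaving 1 seat).
Remainders in descending order: Oakdale 0.6987, Rivermont 0.2170, Pinehurst 0.0843.
Largest remainder: Oakdale receives the extra seat.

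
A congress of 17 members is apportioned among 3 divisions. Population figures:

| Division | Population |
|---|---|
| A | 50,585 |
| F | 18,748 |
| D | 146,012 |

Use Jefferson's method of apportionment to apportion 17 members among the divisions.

A=4; F=1; D=12

Standard divisor 215345/17 ≈ 12667.353; standard quotas: A 3.993, F 1.480, D 11.527.
Rounding down gives 3, 1, 11 = 15 seats, so the divisor must be adjusted.
With modified divisor 11700: modified quotas A 4.324, F 1.602, D 12.480.
Rounding down: A 4, F 1, D 12 (total 17).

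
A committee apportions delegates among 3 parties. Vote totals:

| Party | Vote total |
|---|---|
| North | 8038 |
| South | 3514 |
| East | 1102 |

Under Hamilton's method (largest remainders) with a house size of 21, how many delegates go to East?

2

Standard divisor: 12654 ÷ 21 ≈ 602.571.
Standard quotas: North 13.3395, South 5.8317, East 1.8288.
Lower quotas: North 13, South 5, East 1 (sum 19, leaving 2 seats).
Remainders in descending order: South 0.8317, East 0.8288, North 0.3395.
Largest remainders: South, East receive the extra seats.
East receives 2.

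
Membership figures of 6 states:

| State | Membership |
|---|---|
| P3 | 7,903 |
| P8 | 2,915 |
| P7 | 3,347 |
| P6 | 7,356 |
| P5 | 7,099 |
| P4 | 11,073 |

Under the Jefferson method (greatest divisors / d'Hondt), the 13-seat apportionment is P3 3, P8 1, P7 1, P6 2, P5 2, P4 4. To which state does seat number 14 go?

Priority for the next seat is population ÷ (current seats + 1).
Priorities: P3 1975.750, P8 1457.500, P7 1673.500, P6 2452.000, P5 2366.333, P4 2214.600.
Highest priority: P6.

P6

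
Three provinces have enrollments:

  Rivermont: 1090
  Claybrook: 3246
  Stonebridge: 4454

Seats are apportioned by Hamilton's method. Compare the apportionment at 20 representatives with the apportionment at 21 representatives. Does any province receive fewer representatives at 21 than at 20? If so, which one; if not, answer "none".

At 20 seats: Rivermont 3, Claybrook 7, Stonebridge 10.
At 21 seats: Rivermont 2, Claybrook 8, Stonebridge 11.
Rivermont drops from 3 to 2.

Rivermont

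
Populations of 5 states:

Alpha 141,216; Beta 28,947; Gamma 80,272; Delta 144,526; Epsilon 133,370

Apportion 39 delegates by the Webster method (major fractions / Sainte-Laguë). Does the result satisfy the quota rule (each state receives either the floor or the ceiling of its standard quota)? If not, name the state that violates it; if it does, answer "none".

none

Standard quotas: Alpha 10.424, Beta 2.137, Gamma 5.925, Delta 10.669, Epsilon 9.845.
Webster allocation: Alpha 10, Beta 2, Gamma 6, Delta 11, Epsilon 10.
Every allocation lies between the lower and upper quota.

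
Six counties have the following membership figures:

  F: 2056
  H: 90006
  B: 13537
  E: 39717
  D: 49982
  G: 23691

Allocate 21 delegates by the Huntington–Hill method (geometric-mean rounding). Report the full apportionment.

F 1; H 8; B 1; E 4; D 5; G 2

With divisor 10892: modified quotas F 0.189, H 8.263, B 1.243, E 3.646, D 4.589, G 2.175.
Geometric-mean thresholds: F (min 1), H √(8·9)=8.485, B √(1·2)=1.414, E √(3·4)=3.464, D √(4·5)=4.472, G √(2·3)=2.449.
Each quota rounded against its threshold gives F 1, H 8, B 1, E 4, D 5, G 2 (total 21).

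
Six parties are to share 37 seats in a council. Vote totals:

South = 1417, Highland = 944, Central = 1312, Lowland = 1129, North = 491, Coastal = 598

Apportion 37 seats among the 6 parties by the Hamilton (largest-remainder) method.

South 9; Highland 6; Central 8; Lowland 7; North 3; Coastal 4

Standard divisor: 5891 ÷ 37 ≈ 159.216.
Standard quotas: South 8.900, Highland 5.929, Central 8.240, Lowland 7.091, North 3.084, Coastal 3.756.
Lower quotas: South 8, Highland 5, Central 8, Lowland 7, North 3, Coastal 3 (sum 34, leaving 3 seats).
Remainders in descending order: Highland 0.929, South 0.900, Coastal 0.756, Central 0.240, Lowland 0.091, North 0.084.
Largest remainders: Highland, South, Coastal receive the extra seats.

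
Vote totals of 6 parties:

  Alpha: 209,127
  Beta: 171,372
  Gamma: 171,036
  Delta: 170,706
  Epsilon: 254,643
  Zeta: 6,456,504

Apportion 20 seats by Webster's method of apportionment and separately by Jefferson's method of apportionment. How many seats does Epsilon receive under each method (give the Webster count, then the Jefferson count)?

Webster: Alpha 1, Beta 0, Gamma 0, Delta 0, Epsilon 1, Zeta 18.
Jefferson: Alpha 0, Beta 0, Gamma 0, Delta 0, Epsilon 0, Zeta 20.
Epsilon gets 1 under Webster and 0 under Jefferson.

1 and 0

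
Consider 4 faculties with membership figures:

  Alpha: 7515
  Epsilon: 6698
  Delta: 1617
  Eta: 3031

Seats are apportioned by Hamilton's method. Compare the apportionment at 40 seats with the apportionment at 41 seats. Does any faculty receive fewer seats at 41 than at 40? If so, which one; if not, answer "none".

At 40 seats: Alpha 16, Epsilon 14, Delta 4, Eta 6.
At 41 seats: Alpha 16, Epsilon 15, Delta 3, Eta 7.
Delta drops from 4 to 3.

Delta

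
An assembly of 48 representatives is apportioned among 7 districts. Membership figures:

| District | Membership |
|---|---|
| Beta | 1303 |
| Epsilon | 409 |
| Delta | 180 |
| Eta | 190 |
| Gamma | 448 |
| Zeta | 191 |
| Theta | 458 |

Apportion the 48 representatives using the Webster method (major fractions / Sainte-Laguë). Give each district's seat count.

Standard divisor 3179/48 ≈ 66.229; standard quotas: Beta 19.674, Epsilon 6.176, Delta 2.718, Eta 2.869, Gamma 6.764, Zeta 2.884, Theta 6.915.
Rounding to the nearest integer gives 20, 6, 3, 3, 7, 3, 7 = 49 seats, so the divisor must be adjusted.
With modified divisor 68: modified quotas Beta 19.162, Epsilon 6.015, Delta 2.647, Eta 2.794, Gamma 6.588, Zeta 2.809, Theta 6.735.
Rounding to the nearest integer: Beta 19, Epsilon 6, Delta 3, Eta 3, Gamma 7, Zeta 3, Theta 7 (total 48).

Beta=19, Epsilon=6, Delta=3, Eta=3, Gamma=7, Zeta=3, Theta=7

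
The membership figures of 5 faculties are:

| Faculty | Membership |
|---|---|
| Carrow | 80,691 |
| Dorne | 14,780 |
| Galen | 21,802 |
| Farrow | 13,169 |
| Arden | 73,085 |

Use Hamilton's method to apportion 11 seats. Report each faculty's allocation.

Carrow: 4; Dorne: 1; Galen: 1; Farrow: 1; Arden: 4

Standard divisor: 203527 ÷ 11 ≈ 18502.455.
Standard quotas: Carrow 4.3611, Dorne 0.7988, Galen 1.1783, Farrow 0.7117, Arden 3.9500.
Lower quotas: Carrow 4, Dorne 0, Galen 1, Farrow 0, Arden 3 (sum 8, leaving 3 seats).
Remainders in descending order: Arden 0.9500, Dorne 0.7988, Farrow 0.7117, Carrow 0.3611, Galen 0.1783.
Largest remainders: Arden, Dorne, Farrow receive the extra seats.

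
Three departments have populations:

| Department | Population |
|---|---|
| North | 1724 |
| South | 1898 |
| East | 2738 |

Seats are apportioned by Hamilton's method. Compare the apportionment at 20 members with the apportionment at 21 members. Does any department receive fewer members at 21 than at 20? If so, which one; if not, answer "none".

none

At 20 seats: North 5, South 6, East 9.
At 21 seats: North 6, South 6, East 9.
No department's allocation decreased.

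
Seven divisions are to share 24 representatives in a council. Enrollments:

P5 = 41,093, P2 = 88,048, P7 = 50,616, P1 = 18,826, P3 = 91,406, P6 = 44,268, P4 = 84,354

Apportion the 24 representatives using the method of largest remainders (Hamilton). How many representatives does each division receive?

Total 418611; standard divisor 418611/24 ≈ 17442.125.
Standard quotas: P5 2.3560, P2 5.0480, P7 2.9019, P1 1.0793, P3 5.2405, P6 2.5380, P4 4.8362.
Lower quotas: P5 2, P2 5, P7 2, P1 1, P3 5, P6 2, P4 4 (sum 21, leaving 3 seats).
Remainders in descending order: P7 0.9019, P4 0.8362, P6 0.5380, P5 0.3560, P3 0.2405, P1 0.0793, P2 0.0480.
Largest remainders: P7, P4, P6 receive the extra seats.

P5 2; P2 5; P7 3; P1 1; P3 5; P6 3; P4 5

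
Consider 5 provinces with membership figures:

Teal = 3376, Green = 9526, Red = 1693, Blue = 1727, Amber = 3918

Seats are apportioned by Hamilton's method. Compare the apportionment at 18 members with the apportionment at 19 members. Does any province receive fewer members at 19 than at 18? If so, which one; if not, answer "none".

Red

At 18 seats: Teal 3, Green 8, Red 2, Blue 2, Amber 3.
At 19 seats: Teal 3, Green 9, Red 1, Blue 2, Amber 4.
Red drops from 2 to 1.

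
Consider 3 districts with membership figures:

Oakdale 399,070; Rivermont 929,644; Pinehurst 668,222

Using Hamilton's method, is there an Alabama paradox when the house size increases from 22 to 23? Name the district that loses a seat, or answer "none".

At 22 seats: Oakdale 5, Rivermont 10, Pinehurst 7.
At 23 seats: Oakdale 4, Rivermont 11, Pinehurst 8.
Oakdale drops from 5 to 4.

Oakdale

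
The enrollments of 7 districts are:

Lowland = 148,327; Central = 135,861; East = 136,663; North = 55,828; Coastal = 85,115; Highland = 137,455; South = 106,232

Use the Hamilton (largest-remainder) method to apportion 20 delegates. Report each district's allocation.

Standard divisor: 805481 ÷ 20 ≈ 40274.05.
Standard quotas: Lowland 3.6829, Central 3.3734, East 3.3933, North 1.3862, Coastal 2.1134, Highland 3.4130, South 2.6377.
Lower quotas: Lowland 3, Central 3, East 3, North 1, Coastal 2, Highland 3, South 2 (sum 17, leaving 3 seats).
Remainders in descending order: Lowland 0.6829, South 0.6377, Highland 0.4130, East 0.3933, North 0.3862, Central 0.3734, Coastal 0.1134.
Largest remainders: Lowland, South, Highland receive the extra seats.

Lowland=4, Central=3, East=3, North=1, Coastal=2, Highland=4, South=3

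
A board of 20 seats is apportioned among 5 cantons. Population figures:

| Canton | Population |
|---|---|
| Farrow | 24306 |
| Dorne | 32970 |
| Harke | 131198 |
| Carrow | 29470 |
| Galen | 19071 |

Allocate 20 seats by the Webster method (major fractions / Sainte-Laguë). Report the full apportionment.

Farrow: 2, Dorne: 3, Harke: 11, Carrow: 2, Galen: 2

Standard divisor 237015/20 ≈ 11850.75; standard quotas: Farrow 2.051, Dorne 2.782, Harke 11.071, Carrow 2.487, Galen 1.609.
Rounding to the nearest integer gives Farrow 2, Dorne 3, Harke 11, Carrow 2, Galen 2 — total 20, matching the house size, so no adjustment is needed.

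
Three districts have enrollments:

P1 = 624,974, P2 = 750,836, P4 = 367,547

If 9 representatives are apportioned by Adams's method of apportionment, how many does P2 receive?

Standard divisor 1743357/9 ≈ 193706.333; standard quotas: P1 3.226, P2 3.876, P4 1.897.
Rounding up gives 4, 4, 2 = 10 seats, so the divisor must be adjusted.
With modified divisor 229300: modified quotas P1 2.726, P2 3.274, P4 1.603.
Rounding up: P1 3, P2 4, P4 2 (total 9).
P2 receives 4.

4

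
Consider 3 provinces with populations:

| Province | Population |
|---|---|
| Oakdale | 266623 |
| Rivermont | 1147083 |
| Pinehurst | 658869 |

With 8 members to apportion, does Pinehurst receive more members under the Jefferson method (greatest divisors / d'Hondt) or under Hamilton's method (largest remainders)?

Jefferson: Oakdale 1, Rivermont 5, Pinehurst 2.
Hamilton: Oakdale 1, Rivermont 4, Pinehurst 3.
Pinehurst gets 2 under Jefferson and 3 under Hamilton.

Hamilton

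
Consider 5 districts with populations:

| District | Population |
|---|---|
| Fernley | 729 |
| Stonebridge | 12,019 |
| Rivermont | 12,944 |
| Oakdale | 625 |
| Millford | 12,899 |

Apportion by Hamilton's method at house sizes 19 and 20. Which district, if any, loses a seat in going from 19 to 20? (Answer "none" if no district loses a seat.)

Fernley

At 19 seats: Fernley 1, Stonebridge 6, Rivermont 6, Oakdale 0, Millford 6.
At 20 seats: Fernley 0, Stonebridge 6, Rivermont 7, Oakdale 0, Millford 7.
Fernley drops from 1 to 0.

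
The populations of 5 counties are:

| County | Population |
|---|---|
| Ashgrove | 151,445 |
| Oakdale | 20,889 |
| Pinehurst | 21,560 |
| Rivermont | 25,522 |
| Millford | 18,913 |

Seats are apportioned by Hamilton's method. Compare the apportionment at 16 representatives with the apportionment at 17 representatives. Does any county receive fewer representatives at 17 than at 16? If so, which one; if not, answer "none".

none

At 16 seats: Ashgrove 10, Oakdale 1, Pinehurst 2, Rivermont 2, Millford 1.
At 17 seats: Ashgrove 11, Oakdale 1, Pinehurst 2, Rivermont 2, Millford 1.
No county's allocation decreased.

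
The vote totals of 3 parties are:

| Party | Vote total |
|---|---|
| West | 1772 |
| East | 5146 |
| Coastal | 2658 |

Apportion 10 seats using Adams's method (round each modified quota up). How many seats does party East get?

Standard divisor 9576/10 ≈ 957.6; standard quotas: West 1.850, East 5.374, Coastal 2.776.
Rounding up gives 2, 6, 3 = 11 seats, so the divisor must be adjusted.
With modified divisor 1200: modified quotas West 1.477, East 4.288, Coastal 2.215.
Rounding up: West 2, East 5, Coastal 3 (total 10).
East receives 5.

5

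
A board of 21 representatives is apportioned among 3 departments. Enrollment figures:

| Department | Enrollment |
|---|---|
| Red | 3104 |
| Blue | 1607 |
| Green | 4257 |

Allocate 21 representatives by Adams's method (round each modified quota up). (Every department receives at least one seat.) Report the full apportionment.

Red 7, Blue 4, Green 10

Standard divisor 8968/21 ≈ 427.048; standard quotas: Red 7.269, Blue 3.763, Green 9.968.
Rounding up gives 8, 4, 10 = 22 seats, so the divisor must be adjusted.
With modified divisor 460: modified quotas Red 6.748, Blue 3.493, Green 9.254.
Rounding up: Red 7, Blue 4, Green 10 (total 21).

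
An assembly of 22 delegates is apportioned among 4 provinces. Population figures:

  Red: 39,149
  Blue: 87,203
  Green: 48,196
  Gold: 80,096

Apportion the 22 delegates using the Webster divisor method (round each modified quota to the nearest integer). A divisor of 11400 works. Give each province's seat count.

Red: 3, Blue: 8, Green: 4, Gold: 7

With modified divisor 11400: modified quotas Red 3.434, Blue 7.649, Green 4.228, Gold 7.026.
Rounding to the nearest integer: Red 3, Blue 8, Green 4, Gold 7 (total 22).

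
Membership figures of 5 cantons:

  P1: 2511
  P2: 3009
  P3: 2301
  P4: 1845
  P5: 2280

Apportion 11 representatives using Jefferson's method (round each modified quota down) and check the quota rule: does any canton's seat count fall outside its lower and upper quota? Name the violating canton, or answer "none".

Standard quotas: P1 2.312, P2 2.771, P3 2.119, P4 1.699, P5 2.099.
Jefferson allocation: P1 2, P2 3, P3 2, P4 2, P5 2.
Every allocation lies between the lower and upper quota.

none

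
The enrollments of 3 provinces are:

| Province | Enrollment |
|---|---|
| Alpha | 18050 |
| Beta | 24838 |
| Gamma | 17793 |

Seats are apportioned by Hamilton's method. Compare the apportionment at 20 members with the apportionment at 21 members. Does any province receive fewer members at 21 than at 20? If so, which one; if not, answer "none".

At 20 seats: Alpha 6, Beta 8, Gamma 6.
At 21 seats: Alpha 6, Beta 9, Gamma 6.
No province's allocation decreased.

none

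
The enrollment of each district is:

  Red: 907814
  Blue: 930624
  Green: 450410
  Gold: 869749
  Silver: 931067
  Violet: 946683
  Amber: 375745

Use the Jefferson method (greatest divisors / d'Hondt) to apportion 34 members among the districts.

Standard divisor 5412092/34 ≈ 159179.176; standard quotas: Red 5.703, Blue 5.846, Green 2.830, Gold 5.464, Silver 5.849, Violet 5.947, Amber 2.361.
Rounding down gives 5, 5, 2, 5, 5, 5, 2 = 29 seats, so the divisor must be adjusted.
With modified divisor 147500: modified quotas Red 6.155, Blue 6.309, Green 3.054, Gold 5.897, Silver 6.312, Violet 6.418, Amber 2.547.
Rounding down: Red 6, Blue 6, Green 3, Gold 5, Silver 6, Violet 6, Amber 2 (total 34).

Red 6, Blue 6, Green 3, Gold 5, Silver 6, Violet 6, Amber 2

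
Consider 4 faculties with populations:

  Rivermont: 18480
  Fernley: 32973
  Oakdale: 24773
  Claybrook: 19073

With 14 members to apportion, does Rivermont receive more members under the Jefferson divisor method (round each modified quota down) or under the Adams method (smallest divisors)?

Jefferson: Rivermont 2, Fernley 5, Oakdale 4, Claybrook 3.
Adams: Rivermont 3, Fernley 4, Oakdale 4, Claybrook 3.
Rivermont gets 2 under Jefferson and 3 under Adams.

Adams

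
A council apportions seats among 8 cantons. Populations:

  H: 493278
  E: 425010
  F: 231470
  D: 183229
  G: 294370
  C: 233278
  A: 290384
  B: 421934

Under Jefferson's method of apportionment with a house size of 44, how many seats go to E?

7

Standard divisor 2572953/44 ≈ 58476.205; standard quotas: H 8.436, E 7.268, F 3.958, D 3.133, G 5.034, C 3.989, A 4.966, B 7.215.
Rounding down gives 8, 7, 3, 3, 5, 3, 4, 7 = 40 seats, so the divisor must be adjusted.
With modified divisor 54000: modified quotas H 9.135, E 7.871, F 4.286, D 3.393, G 5.451, C 4.320, A 5.377, B 7.814.
Rounding down: H 9, E 7, F 4, D 3, G 5, C 4, A 5, B 7 (total 44).
E receives 7.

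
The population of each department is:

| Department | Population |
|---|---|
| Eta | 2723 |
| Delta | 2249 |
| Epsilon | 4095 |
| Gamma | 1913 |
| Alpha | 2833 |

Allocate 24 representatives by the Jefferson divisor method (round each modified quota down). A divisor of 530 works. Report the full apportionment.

With modified divisor 530: modified quotas Eta 5.138, Delta 4.243, Epsilon 7.726, Gamma 3.609, Alpha 5.345.
Rounding down: Eta 5, Delta 4, Epsilon 7, Gamma 3, Alpha 5 (total 24).

Eta 5, Delta 4, Epsilon 7, Gamma 3, Alpha 5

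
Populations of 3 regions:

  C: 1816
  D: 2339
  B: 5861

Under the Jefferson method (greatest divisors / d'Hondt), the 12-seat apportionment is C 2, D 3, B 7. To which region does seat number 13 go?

Priority for the next seat is population ÷ (current seats + 1).
Priorities: C 605.333, D 584.750, B 732.625.
Highest priority: B.

B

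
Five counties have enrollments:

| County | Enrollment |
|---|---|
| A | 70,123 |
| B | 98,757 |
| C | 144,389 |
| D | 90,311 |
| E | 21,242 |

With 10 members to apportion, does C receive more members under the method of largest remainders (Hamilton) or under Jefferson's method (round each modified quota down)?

Hamilton: A 2, B 2, C 3, D 2, E 1.
Jefferson: A 2, B 2, C 4, D 2, E 0.
C gets 3 under Hamilton and 4 under Jefferson.

Jefferson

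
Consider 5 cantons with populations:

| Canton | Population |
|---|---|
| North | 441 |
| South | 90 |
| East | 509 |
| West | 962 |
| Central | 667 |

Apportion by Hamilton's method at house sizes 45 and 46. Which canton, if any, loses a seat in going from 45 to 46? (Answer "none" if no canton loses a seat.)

At 45 seats: North 7, South 2, East 9, West 16, Central 11.
At 46 seats: North 8, South 1, East 9, West 17, Central 11.
South drops from 2 to 1.

South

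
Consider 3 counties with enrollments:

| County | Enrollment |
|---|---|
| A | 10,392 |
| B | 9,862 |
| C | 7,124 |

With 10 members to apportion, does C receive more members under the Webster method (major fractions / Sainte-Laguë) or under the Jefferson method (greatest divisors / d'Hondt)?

Webster: A 4, B 3, C 3.
Jefferson: A 4, B 4, C 2.
C gets 3 under Webster and 2 under Jefferson.

Webster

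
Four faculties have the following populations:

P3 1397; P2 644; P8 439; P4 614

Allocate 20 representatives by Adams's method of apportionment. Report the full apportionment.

Standard divisor 3094/20 ≈ 154.7; standard quotas: P3 9.030, P2 4.163, P8 2.838, P4 3.969.
Rounding up gives 10, 5, 3, 4 = 22 seats, so the divisor must be adjusted.
With modified divisor 170: modified quotas P3 8.218, P2 3.788, P8 2.582, P4 3.612.
Rounding up: P3 9, P2 4, P8 3, P4 4 (total 20).

P3=9; P2=4; P8=3; P4=4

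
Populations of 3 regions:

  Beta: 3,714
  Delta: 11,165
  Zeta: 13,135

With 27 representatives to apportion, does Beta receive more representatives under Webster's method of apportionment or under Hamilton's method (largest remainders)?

Webster

Webster: Beta 4, Delta 11, Zeta 12.
Hamilton: Beta 3, Delta 11, Zeta 13.
Beta gets 4 under Webster and 3 under Hamilton.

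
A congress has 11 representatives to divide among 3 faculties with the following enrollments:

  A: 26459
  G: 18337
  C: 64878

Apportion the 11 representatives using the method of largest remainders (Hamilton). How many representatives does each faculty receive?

A 3; G 2; C 6

Total 109674; standard divisor 109674/11 ≈ 9970.364.
Standard quotas: A 2.6538, G 1.8392, C 6.5071.
Lower quotas: A 2, G 1, C 6 (sum 9, leaving 2 seats).
Remainders in descending order: G 0.8392, A 0.6538, C 0.5071.
The surplus seats go to G, A.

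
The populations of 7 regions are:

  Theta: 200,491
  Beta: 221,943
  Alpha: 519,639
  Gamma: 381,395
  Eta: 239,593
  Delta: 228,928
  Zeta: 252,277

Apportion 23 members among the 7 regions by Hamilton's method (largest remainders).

The standard divisor is 2044266/23 ≈ 88881.13.
Standard quotas: Theta 2.2557, Beta 2.4971, Alpha 5.8464, Gamma 4.2911, Eta 2.6957, Delta 2.5757, Zeta 2.8384.
Lower quotas: Theta 2, Beta 2, Alpha 5, Gamma 4, Eta 2, Delta 2, Zeta 2 (sum 19, leaving 4 seats).
Remainders in descending order: Alpha 0.8464, Zeta 0.8384, Eta 0.6957, Delta 0.5757, Beta 0.4971, Gamma 0.2911, Theta 0.2557.
The surplus seats go to Alpha, Zeta, Eta, Delta.

Theta: 2, Beta: 2, Alpha: 6, Gamma: 4, Eta: 3, Delta: 3, Zeta: 3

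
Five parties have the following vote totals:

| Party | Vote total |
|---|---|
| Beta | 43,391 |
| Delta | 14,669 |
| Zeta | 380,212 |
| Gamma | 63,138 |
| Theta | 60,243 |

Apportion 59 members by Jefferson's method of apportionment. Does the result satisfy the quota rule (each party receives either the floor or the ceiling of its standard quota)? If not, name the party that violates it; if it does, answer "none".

Standard quotas: Beta 4.558, Delta 1.541, Zeta 39.940, Gamma 6.632, Theta 6.328.
Jefferson allocation: Beta 4, Delta 1, Zeta 42, Gamma 6, Theta 6.
Zeta has quota 39.940 (lower 39, upper 40) but receives 42 — outside the quota interval.

Zeta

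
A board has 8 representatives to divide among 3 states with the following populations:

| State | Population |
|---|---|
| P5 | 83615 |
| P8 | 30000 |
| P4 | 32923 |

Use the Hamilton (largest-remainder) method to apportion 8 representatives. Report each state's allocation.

The standard divisor is 146538/8 ≈ 18317.25.
Standard quotas: P5 4.5648, P8 1.6378, P4 1.7974.
Lower quotas: P5 4, P8 1, P4 1 (sum 6, leaving 2 seats).
Remainders in descending order: P4 0.7974, P8 0.6378, P5 0.5648.
Largest remainders: P4, P8 receive the extra seats.

P5=4, P8=2, P4=2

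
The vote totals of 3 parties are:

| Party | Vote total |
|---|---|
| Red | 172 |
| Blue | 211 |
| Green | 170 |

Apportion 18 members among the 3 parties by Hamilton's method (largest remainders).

Red 6, Blue 7, Green 5

Total 553; standard divisor 553/18 ≈ 30.722.
Standard quotas: Red 5.599, Blue 6.868, Green 5.533.
Lower quotas: Red 5, Blue 6, Green 5 (sum 16, leaving 2 seats).
Remainders in descending order: Blue 0.868, Red 0.599, Green 0.533.
Largest remainders: Blue, Red receive the extra seats.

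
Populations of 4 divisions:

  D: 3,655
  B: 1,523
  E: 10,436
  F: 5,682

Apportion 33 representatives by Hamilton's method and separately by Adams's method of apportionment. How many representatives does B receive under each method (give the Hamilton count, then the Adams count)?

2 and 3

Hamilton: D 6, B 2, E 16, F 9.
Adams: D 6, B 3, E 15, F 9.
B gets 2 under Hamilton and 3 under Adams.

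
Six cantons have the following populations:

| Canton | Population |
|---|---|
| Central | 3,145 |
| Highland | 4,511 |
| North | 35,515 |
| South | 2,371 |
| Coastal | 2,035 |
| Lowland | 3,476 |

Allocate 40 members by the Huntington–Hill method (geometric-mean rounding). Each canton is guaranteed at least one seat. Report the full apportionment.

With divisor 1297: modified quotas Central 2.425, Highland 3.478, North 27.382, South 1.828, Coastal 1.569, Lowland 2.680.
Geometric-mean thresholds: Central √(2·3)=2.449, Highland √(3·4)=3.464, North √(27·28)=27.495, South √(1·2)=1.414, Coastal √(1·2)=1.414, Lowland √(2·3)=2.449.
Each quota rounded against its threshold gives Central 2, Highland 4, North 27, South 2, Coastal 2, Lowland 3 (total 40).

Central 2, Highland 4, North 27, South 2, Coastal 2, Lowland 3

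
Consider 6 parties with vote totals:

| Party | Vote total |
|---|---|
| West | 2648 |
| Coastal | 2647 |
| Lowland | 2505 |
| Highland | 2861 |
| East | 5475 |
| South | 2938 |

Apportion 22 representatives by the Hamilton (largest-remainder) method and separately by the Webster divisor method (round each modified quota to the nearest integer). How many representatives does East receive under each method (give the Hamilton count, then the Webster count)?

Hamilton: West 3, Coastal 3, Lowland 3, Highland 3, East 6, South 4.
Webster: West 3, Coastal 3, Lowland 3, Highland 3, East 7, South 3.
East gets 6 under Hamilton and 7 under Webster.

6 and 7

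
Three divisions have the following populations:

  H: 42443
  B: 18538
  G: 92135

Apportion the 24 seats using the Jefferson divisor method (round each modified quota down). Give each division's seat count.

Standard divisor 153116/24 ≈ 6379.833; standard quotas: H 6.653, B 2.906, G 14.442.
Rounding down gives 6, 2, 14 = 22 seats, so the divisor must be adjusted.
With modified divisor 6100: modified quotas H 6.958, B 3.039, G 15.104.
Rounding down: H 6, B 3, G 15 (total 24).

H=6, B=3, G=15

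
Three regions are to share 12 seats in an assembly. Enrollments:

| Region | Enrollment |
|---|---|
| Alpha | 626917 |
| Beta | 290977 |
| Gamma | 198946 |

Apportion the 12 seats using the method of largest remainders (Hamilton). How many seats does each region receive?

Alpha 7; Beta 3; Gamma 2

The standard divisor is 1116840/12 = 93070.
Standard quotas: Alpha 6.7360, Beta 3.1264, Gamma 2.1376.
Lower quotas: Alpha 6, Beta 3, Gamma 2 (sum 11, leaving 1 seat).
Remainders in descending order: Alpha 0.7360, Gamma 0.1376, Beta 0.1264.
Largest remainder: Alpha receives the extra seat.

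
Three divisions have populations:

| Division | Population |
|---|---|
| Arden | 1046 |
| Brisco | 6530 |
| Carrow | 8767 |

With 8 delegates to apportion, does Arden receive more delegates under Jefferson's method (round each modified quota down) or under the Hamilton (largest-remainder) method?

Hamilton

Jefferson: Arden 0, Brisco 3, Carrow 5.
Hamilton: Arden 1, Brisco 3, Carrow 4.
Arden gets 0 under Jefferson and 1 under Hamilton.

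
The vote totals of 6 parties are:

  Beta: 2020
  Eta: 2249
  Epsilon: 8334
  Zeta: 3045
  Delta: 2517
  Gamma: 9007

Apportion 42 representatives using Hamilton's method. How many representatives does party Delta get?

The standard divisor is 27172/42 ≈ 646.952.
Standard quotas: Beta 3.1223, Eta 3.4763, Epsilon 12.8819, Zeta 4.7067, Delta 3.8905, Gamma 13.9222.
Lower quotas: Beta 3, Eta 3, Epsilon 12, Zeta 4, Delta 3, Gamma 13 (sum 38, leaving 4 seats).
Remainders in descending order: Gamma 0.9222, Delta 0.8905, Epsilon 0.8819, Zeta 0.7067, Eta 0.4763, Beta 0.1223.
The surplus seats go to Gamma, Delta, Epsilon, Zeta.
Delta receives 4.

4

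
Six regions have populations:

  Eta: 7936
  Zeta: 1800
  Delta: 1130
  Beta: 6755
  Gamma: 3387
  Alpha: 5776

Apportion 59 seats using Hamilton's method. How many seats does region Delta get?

3

Total 26784; standard divisor 26784/59 ≈ 453.966.
Standard quotas: Eta 17.4815, Zeta 3.9651, Delta 2.4892, Beta 14.8800, Gamma 7.4609, Alpha 12.7234.
Lower quotas: Eta 17, Zeta 3, Delta 2, Beta 14, Gamma 7, Alpha 12 (sum 55, leaving 4 seats).
Remainders in descending order: Zeta 0.9651, Beta 0.8800, Alpha 0.7234, Delta 0.4892, Eta 0.4815, Gamma 0.4609.
Largest remainders: Zeta, Beta, Alpha, Delta receive the extra seats.
Delta receives 3.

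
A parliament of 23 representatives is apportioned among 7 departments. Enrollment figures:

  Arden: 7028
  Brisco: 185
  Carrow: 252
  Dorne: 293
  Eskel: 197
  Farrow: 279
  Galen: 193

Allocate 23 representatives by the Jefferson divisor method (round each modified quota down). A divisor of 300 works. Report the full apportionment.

Arden=23, Brisco=0, Carrow=0, Dorne=0, Eskel=0, Farrow=0, Galen=0

With modified divisor 300: modified quotas Arden 23.427, Brisco 0.617, Carrow 0.840, Dorne 0.977, Eskel 0.657, Farrow 0.930, Galen 0.643.
Rounding down: Arden 23, Brisco 0, Carrow 0, Dorne 0, Eskel 0, Farrow 0, Galen 0 (total 23).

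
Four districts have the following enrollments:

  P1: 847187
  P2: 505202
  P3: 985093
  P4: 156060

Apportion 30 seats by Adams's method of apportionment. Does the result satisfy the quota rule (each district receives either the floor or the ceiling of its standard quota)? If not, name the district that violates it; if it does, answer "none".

Standard quotas: P1 10.193, P2 6.078, P3 11.852, P4 1.878.
Adams allocation: P1 10, P2 6, P3 12, P4 2.
Every allocation lies between the lower and upper quota.

none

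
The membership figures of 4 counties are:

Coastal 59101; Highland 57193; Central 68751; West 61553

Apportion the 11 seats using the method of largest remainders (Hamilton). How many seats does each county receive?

Coastal=3, Highland=2, Central=3, West=3

The standard divisor is 246598/11 = 22418.
Standard quotas: Coastal 2.6363, Highland 2.5512, Central 3.0668, West 2.7457.
Lower quotas: Coastal 2, Highland 2, Central 3, West 2 (sum 9, leaving 2 seats).
Remainders in descending order: West 0.7457, Coastal 0.6363, Highland 0.5512, Central 0.0668.
Largest remainders: West, Coastal receive the extra seats.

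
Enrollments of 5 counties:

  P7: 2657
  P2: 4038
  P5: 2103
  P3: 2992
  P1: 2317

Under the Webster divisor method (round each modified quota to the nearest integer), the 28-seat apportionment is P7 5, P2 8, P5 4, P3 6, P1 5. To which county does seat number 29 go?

P7

Priority for the next seat is population ÷ (current seats + 0.5).
Priorities: P7 483.091, P2 475.059, P5 467.333, P3 460.308, P1 421.273.
Highest priority: P7.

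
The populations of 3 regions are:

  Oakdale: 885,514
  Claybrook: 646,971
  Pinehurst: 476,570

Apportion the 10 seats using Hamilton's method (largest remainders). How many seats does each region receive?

Oakdale=5, Claybrook=3, Pinehurst=2

The standard divisor is 2009055/10 ≈ 200905.5.
Standard quotas: Oakdale 4.4076, Claybrook 3.2203, Pinehurst 2.3721.
Lower quotas: Oakdale 4, Claybrook 3, Pinehurst 2 (sum 9, leaving 1 seat).
Remainders in descending order: Oakdale 0.4076, Pinehurst 0.3721, Claybrook 0.2203.
The surplus seat goes to Oakdale.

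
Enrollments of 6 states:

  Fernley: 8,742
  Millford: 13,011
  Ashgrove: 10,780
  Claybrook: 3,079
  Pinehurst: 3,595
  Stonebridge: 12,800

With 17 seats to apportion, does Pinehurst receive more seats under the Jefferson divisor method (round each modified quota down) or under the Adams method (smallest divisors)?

Jefferson: Fernley 3, Millford 4, Ashgrove 4, Claybrook 1, Pinehurst 1, Stonebridge 4.
Adams: Fernley 3, Millford 4, Ashgrove 3, Claybrook 1, Pinehurst 2, Stonebridge 4.
Pinehurst gets 1 under Jefferson and 2 under Adams.

Adams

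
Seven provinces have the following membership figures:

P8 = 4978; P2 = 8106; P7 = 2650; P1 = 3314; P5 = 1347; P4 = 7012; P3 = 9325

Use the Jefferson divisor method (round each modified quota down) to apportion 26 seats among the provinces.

P8 3, P2 6, P7 2, P1 2, P5 1, P4 5, P3 7

Standard divisor 36732/26 ≈ 1412.769; standard quotas: P8 3.524, P2 5.738, P7 1.876, P1 2.346, P5 0.953, P4 4.963, P3 6.601.
Rounding down gives 3, 5, 1, 2, 0, 4, 6 = 21 seats, so the divisor must be adjusted.
With modified divisor 1300: modified quotas P8 3.829, P2 6.235, P7 2.038, P1 2.549, P5 1.036, P4 5.394, P3 7.173.
Rounding down: P8 3, P2 6, P7 2, P1 2, P5 1, P4 5, P3 7 (total 26).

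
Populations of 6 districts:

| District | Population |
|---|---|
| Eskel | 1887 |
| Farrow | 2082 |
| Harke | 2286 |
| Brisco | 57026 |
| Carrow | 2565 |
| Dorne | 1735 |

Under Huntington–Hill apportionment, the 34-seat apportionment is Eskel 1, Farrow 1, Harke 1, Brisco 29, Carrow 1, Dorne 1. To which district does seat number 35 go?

Brisco

Priority for the next seat is population ÷ (√(s·(s+1))).
Priorities: Eskel 1334.310, Farrow 1472.196, Harke 1616.446, Brisco 1933.362, Carrow 1813.729, Dorne 1226.830.
Highest priority: Brisco.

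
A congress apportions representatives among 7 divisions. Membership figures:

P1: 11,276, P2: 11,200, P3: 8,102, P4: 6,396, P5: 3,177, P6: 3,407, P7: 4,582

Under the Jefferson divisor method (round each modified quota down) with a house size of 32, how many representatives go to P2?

Standard divisor 48140/32 ≈ 1504.375; standard quotas: P1 7.495, P2 7.445, P3 5.386, P4 4.252, P5 2.112, P6 2.265, P7 3.046.
Rounding down gives 7, 7, 5, 4, 2, 2, 3 = 30 seats, so the divisor must be adjusted.
With modified divisor 1380: modified quotas P1 8.171, P2 8.116, P3 5.871, P4 4.635, P5 2.302, P6 2.469, P7 3.320.
Rounding down: P1 8, P2 8, P3 5, P4 4, P5 2, P6 2, P7 3 (total 32).
P2 receives 8.

8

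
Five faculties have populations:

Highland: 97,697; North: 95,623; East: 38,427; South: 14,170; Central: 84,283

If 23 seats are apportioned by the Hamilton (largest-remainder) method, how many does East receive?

The standard divisor is 330200/23 ≈ 14356.522.
Standard quotas: Highland 6.8051, North 6.6606, East 2.6766, South 0.9870, Central 5.8707.
Lower quotas: Highland 6, North 6, East 2, South 0, Central 5 (sum 19, leaving 4 seats).
Remainders in descending order: South 0.9870, Central 0.8707, Highland 0.8051, East 0.6766, North 0.6606.
Largest remainders: South, Central, Highland, East receive the extra seats.
East receives 3.

3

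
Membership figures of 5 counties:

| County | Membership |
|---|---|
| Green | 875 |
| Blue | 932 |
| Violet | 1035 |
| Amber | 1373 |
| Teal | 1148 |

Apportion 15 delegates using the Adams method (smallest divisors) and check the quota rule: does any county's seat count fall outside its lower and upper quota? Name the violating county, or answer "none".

Standard quotas: Green 2.447, Blue 2.607, Violet 2.895, Amber 3.840, Teal 3.211.
Adams allocation: Green 2, Blue 3, Violet 3, Amber 4, Teal 3.
Every allocation lies between the lower and upper quota.

none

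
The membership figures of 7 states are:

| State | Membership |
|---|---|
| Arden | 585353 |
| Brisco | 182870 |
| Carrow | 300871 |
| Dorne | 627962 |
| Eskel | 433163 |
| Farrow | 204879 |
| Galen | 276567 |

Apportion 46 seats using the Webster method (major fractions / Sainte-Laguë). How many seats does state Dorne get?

11

Standard divisor 2611665/46 ≈ 56775.326; standard quotas: Arden 10.310, Brisco 3.221, Carrow 5.299, Dorne 11.060, Eskel 7.629, Farrow 3.609, Galen 4.871.
Rounding to the nearest integer gives Arden 10, Brisco 3, Carrow 5, Dorne 11, Eskel 8, Farrow 4, Galen 5 — total 46, matching the house size, so no adjustment is needed.
Dorne receives 11.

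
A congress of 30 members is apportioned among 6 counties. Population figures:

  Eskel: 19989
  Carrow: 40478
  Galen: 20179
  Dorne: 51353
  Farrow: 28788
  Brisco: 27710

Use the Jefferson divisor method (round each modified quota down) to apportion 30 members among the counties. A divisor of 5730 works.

Eskel: 3; Carrow: 7; Galen: 3; Dorne: 8; Farrow: 5; Brisco: 4

With modified divisor 5730: modified quotas Eskel 3.488, Carrow 7.064, Galen 3.522, Dorne 8.962, Farrow 5.024, Brisco 4.836.
Rounding down: Eskel 3, Carrow 7, Galen 3, Dorne 8, Farrow 5, Brisco 4 (total 30).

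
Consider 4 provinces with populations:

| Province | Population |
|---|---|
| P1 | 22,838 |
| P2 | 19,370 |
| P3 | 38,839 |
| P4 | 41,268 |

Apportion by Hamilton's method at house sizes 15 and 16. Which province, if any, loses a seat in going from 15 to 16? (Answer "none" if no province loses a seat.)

At 15 seats: P1 3, P2 2, P3 5, P4 5.
At 16 seats: P1 3, P2 3, P3 5, P4 5.
No province's allocation decreased.

none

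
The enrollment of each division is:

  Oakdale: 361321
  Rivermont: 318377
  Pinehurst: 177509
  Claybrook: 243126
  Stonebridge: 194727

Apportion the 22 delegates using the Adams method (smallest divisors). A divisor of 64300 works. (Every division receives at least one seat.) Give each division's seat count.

With modified divisor 64300: modified quotas Oakdale 5.619, Rivermont 4.951, Pinehurst 2.761, Claybrook 3.781, Stonebridge 3.028.
Rounding up: Oakdale 6, Rivermont 5, Pinehurst 3, Claybrook 4, Stonebridge 4 (total 22).

Oakdale: 6, Rivermont: 5, Pinehurst: 3, Claybrook: 4, Stonebridge: 4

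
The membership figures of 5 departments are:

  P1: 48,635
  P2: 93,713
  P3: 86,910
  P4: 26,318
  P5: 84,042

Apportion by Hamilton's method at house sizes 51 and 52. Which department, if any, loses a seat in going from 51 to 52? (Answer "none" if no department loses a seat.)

none

At 51 seats: P1 7, P2 14, P3 13, P4 4, P5 13.
At 52 seats: P1 8, P2 14, P3 13, P4 4, P5 13.
No department's allocation decreased.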